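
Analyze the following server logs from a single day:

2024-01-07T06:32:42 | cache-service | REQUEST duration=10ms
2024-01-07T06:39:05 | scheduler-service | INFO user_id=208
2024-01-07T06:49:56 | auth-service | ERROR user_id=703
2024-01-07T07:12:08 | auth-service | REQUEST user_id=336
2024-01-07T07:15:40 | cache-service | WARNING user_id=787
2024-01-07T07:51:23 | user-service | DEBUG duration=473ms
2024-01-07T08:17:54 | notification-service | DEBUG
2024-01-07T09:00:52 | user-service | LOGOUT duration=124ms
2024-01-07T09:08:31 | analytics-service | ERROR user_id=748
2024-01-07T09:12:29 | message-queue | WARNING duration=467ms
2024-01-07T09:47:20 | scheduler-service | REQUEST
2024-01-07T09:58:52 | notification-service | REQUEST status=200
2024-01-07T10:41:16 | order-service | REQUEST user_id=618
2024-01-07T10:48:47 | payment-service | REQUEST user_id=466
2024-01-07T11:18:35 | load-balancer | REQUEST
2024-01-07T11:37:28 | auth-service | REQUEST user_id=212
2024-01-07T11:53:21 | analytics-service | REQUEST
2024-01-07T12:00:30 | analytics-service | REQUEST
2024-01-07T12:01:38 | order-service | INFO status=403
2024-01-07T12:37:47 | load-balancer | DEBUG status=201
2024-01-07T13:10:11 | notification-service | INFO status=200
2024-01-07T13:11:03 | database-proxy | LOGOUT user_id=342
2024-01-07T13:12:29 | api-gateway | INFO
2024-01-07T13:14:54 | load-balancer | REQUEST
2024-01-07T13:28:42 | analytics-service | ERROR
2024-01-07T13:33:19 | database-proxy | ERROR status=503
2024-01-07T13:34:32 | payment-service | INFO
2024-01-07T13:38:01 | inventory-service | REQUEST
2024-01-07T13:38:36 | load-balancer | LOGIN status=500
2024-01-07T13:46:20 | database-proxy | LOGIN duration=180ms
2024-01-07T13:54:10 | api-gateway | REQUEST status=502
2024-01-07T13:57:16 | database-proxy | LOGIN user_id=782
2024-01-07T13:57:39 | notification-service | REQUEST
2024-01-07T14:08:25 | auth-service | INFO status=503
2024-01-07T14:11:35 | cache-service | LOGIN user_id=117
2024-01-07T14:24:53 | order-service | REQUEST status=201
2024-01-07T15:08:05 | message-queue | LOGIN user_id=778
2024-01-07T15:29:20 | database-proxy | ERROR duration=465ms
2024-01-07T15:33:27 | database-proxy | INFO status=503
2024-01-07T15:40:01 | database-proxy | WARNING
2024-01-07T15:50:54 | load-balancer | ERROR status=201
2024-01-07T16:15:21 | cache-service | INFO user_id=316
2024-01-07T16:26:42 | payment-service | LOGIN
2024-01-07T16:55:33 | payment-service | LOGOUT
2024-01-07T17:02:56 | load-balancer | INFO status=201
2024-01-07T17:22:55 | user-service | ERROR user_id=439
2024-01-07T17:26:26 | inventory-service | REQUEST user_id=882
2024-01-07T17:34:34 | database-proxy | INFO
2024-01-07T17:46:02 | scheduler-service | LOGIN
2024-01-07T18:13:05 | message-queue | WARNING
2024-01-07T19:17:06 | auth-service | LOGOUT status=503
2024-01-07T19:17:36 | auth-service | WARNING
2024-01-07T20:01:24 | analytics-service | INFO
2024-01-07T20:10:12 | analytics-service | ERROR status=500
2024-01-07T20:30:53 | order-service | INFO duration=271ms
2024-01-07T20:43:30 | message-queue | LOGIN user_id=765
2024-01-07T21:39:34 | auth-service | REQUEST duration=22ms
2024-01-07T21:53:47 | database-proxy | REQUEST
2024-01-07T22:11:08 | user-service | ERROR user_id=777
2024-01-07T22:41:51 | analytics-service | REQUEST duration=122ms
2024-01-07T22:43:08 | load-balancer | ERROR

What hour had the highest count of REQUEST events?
13

To find the peak hour:

1. Group all REQUEST events by hour
2. Count events in each hour
3. Find hour with maximum count
4. Peak hour: 13 (with 4 events)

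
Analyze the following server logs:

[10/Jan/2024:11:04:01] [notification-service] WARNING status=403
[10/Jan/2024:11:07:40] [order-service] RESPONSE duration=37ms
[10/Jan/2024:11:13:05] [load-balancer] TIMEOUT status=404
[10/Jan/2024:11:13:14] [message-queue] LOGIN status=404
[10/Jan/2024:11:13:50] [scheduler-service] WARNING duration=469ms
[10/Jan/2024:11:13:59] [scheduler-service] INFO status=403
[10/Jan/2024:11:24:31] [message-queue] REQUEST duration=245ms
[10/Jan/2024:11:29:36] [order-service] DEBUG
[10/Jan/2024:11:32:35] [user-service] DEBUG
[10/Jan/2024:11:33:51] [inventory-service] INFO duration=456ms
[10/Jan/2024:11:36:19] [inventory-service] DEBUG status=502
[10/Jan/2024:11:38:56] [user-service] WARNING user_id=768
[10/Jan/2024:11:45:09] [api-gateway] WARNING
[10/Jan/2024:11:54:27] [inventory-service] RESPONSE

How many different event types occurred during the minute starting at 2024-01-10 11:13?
4

To count unique event types:

1. Filter events in the minute starting at 2024-01-10 11:13
2. Extract event types from matching entries
3. Count unique types: 4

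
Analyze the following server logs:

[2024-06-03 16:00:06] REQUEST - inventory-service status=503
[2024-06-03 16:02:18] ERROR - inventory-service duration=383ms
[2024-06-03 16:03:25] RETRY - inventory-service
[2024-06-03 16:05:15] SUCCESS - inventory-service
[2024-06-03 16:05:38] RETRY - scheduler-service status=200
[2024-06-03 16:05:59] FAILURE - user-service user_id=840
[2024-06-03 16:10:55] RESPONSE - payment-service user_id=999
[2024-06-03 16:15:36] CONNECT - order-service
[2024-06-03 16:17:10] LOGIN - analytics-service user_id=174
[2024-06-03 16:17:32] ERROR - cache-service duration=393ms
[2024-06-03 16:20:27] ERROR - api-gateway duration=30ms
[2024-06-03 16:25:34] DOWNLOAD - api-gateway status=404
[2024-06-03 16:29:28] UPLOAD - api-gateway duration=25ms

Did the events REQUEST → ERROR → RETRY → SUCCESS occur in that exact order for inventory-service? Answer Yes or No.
Yes

To verify sequence order:

1. Find all events in sequence REQUEST → ERROR → RETRY → SUCCESS for inventory-service
2. Extract their timestamps
3. Check if timestamps are in ascending order
4. Result: Yes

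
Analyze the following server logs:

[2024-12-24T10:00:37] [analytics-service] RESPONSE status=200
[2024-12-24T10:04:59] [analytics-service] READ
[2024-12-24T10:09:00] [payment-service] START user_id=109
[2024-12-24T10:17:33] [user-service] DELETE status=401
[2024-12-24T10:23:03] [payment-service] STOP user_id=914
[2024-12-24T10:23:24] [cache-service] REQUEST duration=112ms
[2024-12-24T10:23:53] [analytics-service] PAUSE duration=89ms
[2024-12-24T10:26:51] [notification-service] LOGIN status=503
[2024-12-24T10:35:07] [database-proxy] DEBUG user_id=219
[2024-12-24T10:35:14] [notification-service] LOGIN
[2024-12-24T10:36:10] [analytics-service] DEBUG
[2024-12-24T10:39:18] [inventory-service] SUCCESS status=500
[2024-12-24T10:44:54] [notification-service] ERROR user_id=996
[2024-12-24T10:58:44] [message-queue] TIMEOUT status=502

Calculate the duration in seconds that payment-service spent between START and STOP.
843

To calculate state duration:

1. Find START event for payment-service: 2024-12-24T10:09:00
2. Find STOP event for payment-service: 2024-12-24T10:23:03
3. Calculate duration: 2024-12-24T10:23:03 - 2024-12-24T10:09:00 = 843 seconds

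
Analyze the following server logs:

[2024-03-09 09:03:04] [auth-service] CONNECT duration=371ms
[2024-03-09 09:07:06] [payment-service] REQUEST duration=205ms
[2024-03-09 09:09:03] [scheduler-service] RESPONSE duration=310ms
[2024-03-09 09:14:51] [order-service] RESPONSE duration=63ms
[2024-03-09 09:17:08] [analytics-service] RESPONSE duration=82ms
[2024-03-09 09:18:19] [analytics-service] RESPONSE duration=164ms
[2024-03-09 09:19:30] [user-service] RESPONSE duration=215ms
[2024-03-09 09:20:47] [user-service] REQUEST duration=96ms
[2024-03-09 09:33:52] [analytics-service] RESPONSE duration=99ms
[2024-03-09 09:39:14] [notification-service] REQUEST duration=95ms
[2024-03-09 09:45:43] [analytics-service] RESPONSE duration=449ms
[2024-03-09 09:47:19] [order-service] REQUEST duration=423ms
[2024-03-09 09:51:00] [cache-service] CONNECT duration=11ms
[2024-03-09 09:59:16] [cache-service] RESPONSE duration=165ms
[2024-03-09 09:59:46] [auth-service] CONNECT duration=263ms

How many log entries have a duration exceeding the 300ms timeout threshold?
4

To count timeouts:

1. Threshold: 300ms
2. Extract duration from each log entry
3. Count entries where duration > 300
4. Timeout count: 4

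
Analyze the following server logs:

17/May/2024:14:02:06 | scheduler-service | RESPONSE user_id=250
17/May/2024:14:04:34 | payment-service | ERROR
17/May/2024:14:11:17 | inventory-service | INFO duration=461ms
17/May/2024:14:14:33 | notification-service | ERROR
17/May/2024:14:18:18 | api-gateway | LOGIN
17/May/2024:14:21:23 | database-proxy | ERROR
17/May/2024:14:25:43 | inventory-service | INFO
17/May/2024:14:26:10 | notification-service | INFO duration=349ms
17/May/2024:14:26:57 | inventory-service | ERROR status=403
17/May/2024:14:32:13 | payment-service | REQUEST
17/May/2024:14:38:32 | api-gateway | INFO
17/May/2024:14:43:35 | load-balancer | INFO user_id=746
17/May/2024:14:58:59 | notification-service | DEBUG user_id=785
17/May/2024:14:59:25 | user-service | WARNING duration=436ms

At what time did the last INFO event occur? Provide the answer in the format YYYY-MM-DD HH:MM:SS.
2024-05-17 14:43:35

To find the last event:

1. Filter for all INFO events
2. Sort by timestamp
3. Select the last one
4. Timestamp: 2024-05-17 14:43:35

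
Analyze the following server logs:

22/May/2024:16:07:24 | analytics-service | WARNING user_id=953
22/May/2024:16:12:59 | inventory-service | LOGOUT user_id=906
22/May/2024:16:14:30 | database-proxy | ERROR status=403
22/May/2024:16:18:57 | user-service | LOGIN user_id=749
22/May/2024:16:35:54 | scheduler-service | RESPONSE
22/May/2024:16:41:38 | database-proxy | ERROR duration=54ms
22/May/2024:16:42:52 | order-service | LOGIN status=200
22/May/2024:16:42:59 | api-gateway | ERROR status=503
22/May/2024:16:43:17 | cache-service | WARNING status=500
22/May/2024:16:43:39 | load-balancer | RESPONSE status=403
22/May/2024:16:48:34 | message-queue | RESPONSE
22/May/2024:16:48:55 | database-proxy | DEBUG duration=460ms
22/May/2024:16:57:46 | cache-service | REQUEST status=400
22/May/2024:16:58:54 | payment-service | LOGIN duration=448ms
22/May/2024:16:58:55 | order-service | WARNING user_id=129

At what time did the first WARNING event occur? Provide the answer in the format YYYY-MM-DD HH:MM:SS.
2024-05-22 16:07:24

To find the first event:

1. Filter for all WARNING events
2. Sort by timestamp
3. Select the first one
4. Timestamp: 2024-05-22 16:07:24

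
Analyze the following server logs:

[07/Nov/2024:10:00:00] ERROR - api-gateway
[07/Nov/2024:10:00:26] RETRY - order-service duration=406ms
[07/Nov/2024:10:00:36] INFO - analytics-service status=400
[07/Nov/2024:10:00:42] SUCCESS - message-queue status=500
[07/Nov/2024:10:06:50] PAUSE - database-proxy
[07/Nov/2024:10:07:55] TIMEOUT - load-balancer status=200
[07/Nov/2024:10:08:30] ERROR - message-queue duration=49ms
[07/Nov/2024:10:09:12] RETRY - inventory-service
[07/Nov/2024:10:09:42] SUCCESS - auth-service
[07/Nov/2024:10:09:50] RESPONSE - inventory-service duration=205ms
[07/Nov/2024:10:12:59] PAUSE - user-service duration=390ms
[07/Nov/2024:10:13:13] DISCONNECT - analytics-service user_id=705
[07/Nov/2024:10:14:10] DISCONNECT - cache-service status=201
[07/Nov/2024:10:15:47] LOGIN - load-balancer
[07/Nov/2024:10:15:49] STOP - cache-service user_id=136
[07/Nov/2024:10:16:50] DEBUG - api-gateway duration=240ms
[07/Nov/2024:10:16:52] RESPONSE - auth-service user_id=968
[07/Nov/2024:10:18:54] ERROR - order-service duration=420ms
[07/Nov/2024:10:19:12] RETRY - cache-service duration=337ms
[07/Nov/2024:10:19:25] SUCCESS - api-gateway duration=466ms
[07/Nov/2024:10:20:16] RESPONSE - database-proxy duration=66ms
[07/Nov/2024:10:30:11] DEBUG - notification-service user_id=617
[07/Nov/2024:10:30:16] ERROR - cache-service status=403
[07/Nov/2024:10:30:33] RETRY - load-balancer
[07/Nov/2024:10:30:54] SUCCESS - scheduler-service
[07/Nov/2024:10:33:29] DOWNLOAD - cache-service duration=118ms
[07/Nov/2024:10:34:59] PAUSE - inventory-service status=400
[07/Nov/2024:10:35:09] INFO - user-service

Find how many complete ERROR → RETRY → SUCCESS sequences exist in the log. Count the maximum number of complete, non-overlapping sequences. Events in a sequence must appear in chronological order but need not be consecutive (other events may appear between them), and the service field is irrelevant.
4

To count sequences:

1. Look for pattern: ERROR → RETRY → SUCCESS
2. Greedily scan the log in chronological order, matching each sequence element in turn (ignoring service)
3. Each time the full pattern completes, increment the count and restart matching from the next event
4. Complete non-overlapping sequences found: 4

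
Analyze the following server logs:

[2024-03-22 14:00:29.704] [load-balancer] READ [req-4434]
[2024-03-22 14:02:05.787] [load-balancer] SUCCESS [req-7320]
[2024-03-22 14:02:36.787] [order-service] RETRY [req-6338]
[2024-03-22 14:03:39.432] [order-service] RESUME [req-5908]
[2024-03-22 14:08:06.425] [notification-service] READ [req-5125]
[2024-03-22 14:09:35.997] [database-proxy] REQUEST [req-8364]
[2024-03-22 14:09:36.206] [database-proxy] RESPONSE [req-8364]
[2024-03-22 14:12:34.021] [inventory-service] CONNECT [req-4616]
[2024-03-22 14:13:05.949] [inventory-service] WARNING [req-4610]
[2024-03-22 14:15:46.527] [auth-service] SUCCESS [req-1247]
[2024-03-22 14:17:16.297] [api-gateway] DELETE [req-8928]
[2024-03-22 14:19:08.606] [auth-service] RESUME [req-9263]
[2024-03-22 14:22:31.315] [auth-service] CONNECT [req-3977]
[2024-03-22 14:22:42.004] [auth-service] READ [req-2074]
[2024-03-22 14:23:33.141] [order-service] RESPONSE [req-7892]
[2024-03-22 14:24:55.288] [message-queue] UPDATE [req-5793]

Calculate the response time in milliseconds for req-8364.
209

To calculate latency:

1. Find REQUEST with id req-8364: 2024-03-22 14:09:35.997
2. Find RESPONSE with id req-8364: 2024-03-22 14:09:36.206
3. Latency: 2024-03-22 14:09:36.206 - 2024-03-22 14:09:35.997 = 209ms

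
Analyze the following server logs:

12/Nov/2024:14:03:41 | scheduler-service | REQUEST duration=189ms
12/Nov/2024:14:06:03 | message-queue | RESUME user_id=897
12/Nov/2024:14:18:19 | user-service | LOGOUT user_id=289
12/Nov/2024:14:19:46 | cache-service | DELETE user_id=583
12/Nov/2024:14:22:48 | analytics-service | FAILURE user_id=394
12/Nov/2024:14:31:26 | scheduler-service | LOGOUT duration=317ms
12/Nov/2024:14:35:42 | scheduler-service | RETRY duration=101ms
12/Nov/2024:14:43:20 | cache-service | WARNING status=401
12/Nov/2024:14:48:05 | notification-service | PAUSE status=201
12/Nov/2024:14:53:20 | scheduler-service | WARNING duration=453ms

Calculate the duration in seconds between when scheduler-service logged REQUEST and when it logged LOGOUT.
1665

To find the time between events:

1. Locate the first REQUEST event for scheduler-service: 12/Nov/2024:14:03:41
2. Locate the first LOGOUT event for scheduler-service: 12/Nov/2024:14:31:26
3. Calculate the difference: 12/Nov/2024:14:31:26 - 12/Nov/2024:14:03:41 = 1665 seconds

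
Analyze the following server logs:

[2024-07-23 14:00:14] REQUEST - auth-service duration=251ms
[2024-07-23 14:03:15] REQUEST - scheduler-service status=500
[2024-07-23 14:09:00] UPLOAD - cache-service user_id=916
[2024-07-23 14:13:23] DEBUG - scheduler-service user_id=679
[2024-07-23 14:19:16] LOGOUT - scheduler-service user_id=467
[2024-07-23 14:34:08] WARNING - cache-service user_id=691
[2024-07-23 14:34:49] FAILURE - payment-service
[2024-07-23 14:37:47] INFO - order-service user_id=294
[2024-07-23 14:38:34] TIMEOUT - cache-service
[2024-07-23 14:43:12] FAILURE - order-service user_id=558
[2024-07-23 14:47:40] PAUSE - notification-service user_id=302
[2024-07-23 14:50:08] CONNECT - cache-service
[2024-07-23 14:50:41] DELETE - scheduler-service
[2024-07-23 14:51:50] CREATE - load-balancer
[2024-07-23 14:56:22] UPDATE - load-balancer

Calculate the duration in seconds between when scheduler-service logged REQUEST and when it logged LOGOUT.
961

To find the time between events:

1. Locate the first REQUEST event for scheduler-service: 2024-07-23 14:03:15
2. Locate the first LOGOUT event for scheduler-service: 2024-07-23 14:19:16
3. Calculate the difference: 2024-07-23 14:19:16 - 2024-07-23 14:03:15 = 961 seconds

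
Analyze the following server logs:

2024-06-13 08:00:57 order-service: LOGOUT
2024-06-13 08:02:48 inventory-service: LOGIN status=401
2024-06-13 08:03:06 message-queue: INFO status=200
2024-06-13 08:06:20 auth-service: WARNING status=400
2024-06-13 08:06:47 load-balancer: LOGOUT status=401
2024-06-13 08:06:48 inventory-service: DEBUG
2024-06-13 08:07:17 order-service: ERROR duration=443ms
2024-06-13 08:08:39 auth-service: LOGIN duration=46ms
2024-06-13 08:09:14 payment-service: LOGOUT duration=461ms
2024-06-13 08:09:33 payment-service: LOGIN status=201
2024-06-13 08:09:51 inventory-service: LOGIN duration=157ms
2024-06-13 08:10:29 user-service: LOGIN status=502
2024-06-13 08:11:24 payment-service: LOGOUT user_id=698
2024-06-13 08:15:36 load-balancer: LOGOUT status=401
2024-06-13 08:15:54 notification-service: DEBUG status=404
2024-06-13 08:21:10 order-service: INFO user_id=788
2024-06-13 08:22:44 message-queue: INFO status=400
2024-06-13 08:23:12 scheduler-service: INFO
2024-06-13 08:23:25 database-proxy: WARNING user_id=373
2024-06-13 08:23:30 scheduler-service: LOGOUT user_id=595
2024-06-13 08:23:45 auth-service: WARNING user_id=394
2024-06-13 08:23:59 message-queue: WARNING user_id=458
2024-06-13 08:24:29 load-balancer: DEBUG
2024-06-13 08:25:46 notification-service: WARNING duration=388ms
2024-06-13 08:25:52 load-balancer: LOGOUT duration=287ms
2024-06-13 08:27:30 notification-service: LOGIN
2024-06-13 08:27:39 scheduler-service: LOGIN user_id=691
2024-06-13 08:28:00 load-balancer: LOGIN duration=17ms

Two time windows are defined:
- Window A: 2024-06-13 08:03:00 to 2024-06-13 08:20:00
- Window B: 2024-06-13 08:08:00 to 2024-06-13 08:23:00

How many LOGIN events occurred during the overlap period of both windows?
4

To find overlap events:

1. Window A: 2024-06-13 08:03:00 to 2024-06-13 08:20:00
2. Window B: 2024-06-13 08:08:00 to 2024-06-13 08:23:00
3. Overlap period: 2024-06-13 08:08:00 to 2024-06-13 08:20:00
4. Count LOGIN events in overlap: 4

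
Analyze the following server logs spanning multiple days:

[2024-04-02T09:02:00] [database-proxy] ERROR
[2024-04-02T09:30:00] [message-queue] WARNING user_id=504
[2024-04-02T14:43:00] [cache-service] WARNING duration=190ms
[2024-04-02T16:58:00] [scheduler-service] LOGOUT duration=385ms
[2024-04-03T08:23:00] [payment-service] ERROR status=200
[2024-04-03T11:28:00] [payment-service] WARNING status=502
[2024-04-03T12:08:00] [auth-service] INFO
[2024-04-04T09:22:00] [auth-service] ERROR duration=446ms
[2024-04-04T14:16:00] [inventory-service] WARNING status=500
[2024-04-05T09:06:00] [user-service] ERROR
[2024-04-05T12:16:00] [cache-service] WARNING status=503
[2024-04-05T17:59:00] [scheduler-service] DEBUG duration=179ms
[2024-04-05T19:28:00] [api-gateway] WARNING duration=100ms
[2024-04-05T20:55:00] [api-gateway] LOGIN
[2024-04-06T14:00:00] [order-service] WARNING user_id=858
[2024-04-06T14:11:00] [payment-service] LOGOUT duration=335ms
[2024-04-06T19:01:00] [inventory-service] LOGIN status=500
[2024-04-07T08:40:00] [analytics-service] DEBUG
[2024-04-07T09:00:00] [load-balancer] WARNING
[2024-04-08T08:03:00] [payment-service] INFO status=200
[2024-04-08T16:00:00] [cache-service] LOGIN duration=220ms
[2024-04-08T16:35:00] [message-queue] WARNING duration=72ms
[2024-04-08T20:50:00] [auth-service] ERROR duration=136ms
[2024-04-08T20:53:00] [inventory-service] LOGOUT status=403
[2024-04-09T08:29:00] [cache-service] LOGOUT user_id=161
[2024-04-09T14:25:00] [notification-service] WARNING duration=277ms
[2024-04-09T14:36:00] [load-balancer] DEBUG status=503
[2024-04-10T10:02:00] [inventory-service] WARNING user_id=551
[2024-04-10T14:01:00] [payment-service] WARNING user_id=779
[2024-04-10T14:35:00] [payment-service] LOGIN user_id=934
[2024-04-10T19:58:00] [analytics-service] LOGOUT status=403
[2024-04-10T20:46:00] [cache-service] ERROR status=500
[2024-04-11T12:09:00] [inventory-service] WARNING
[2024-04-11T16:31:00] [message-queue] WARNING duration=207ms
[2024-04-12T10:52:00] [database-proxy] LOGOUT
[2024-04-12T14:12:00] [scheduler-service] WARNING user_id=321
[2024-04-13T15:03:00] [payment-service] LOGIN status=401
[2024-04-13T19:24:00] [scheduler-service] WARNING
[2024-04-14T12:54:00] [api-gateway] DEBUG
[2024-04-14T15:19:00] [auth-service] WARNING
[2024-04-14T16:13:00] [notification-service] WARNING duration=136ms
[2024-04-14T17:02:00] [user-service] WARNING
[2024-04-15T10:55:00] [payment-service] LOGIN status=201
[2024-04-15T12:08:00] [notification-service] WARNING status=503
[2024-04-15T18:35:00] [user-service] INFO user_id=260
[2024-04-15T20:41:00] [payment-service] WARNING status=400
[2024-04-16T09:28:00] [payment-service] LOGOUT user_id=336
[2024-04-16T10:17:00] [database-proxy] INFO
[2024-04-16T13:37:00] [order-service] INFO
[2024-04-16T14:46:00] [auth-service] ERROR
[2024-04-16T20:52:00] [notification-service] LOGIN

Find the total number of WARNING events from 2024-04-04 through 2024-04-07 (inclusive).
5

To filter by date range:

1. Date range: 2024-04-04 through 2024-04-07, both dates inclusive
2. Filter for WARNING events whose date falls in this range
3. Count matching events: 5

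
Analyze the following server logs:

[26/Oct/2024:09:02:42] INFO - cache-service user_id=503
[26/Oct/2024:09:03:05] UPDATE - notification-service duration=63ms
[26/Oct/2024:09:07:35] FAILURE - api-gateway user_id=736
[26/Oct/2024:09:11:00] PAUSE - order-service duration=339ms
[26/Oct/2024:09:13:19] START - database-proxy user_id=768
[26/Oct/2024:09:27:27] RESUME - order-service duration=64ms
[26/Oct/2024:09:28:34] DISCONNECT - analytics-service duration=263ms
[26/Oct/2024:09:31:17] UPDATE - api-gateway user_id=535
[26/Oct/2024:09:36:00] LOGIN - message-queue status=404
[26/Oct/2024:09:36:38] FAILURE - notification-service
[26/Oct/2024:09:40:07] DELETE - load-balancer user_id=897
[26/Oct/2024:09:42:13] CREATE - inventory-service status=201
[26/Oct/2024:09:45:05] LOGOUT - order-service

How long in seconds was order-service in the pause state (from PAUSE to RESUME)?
987

To calculate state duration:

1. Find PAUSE event for order-service: 26/Oct/2024:09:11:00
2. Find RESUME event for order-service: 26/Oct/2024:09:27:27
3. Calculate duration: 26/Oct/2024:09:27:27 - 26/Oct/2024:09:11:00 = 987 seconds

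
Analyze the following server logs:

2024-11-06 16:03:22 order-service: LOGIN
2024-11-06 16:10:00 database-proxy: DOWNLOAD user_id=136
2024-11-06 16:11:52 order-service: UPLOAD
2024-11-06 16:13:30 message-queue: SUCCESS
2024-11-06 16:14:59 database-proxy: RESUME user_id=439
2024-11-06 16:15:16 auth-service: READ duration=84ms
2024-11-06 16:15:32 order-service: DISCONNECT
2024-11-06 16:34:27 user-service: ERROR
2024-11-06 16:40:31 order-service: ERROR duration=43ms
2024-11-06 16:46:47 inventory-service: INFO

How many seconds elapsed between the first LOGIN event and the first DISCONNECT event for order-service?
730

To find the time between events:

1. Locate the first LOGIN event for order-service: 2024-11-06 16:03:22
2. Locate the first DISCONNECT event for order-service: 2024-11-06 16:15:32
3. Calculate the difference: 2024-11-06 16:15:32 - 2024-11-06 16:03:22 = 730 seconds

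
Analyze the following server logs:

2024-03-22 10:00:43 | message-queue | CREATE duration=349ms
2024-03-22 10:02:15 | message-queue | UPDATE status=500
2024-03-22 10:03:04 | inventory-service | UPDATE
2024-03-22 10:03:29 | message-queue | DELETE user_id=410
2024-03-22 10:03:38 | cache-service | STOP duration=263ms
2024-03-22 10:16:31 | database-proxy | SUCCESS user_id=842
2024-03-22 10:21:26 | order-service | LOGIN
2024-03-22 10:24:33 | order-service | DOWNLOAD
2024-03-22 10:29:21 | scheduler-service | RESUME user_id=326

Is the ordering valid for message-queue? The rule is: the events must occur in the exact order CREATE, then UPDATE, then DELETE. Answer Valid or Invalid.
Valid

To validate ordering:

1. Required order: CREATE → UPDATE → DELETE
2. Rule: the events must occur in the exact order CREATE, then UPDATE, then DELETE
3. Check actual order of events for message-queue
4. Result: Valid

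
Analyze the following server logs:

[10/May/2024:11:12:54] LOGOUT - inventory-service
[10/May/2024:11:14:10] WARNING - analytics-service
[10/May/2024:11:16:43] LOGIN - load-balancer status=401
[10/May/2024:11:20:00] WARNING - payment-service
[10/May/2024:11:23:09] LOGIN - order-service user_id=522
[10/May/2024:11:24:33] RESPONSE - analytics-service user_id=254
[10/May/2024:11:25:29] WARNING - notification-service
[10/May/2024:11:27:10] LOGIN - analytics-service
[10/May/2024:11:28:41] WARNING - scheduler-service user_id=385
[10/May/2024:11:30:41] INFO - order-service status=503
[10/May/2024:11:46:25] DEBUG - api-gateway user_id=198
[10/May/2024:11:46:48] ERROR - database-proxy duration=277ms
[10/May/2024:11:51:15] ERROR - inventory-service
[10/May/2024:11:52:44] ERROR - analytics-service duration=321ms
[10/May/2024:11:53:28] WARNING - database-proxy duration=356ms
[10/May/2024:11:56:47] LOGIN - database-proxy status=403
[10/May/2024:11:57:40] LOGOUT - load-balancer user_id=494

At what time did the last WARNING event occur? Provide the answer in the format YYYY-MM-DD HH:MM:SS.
2024-05-10 11:53:28

To find the last event:

1. Filter for all WARNING events
2. Sort by timestamp
3. Select the last one
4. Timestamp: 2024-05-10 11:53:28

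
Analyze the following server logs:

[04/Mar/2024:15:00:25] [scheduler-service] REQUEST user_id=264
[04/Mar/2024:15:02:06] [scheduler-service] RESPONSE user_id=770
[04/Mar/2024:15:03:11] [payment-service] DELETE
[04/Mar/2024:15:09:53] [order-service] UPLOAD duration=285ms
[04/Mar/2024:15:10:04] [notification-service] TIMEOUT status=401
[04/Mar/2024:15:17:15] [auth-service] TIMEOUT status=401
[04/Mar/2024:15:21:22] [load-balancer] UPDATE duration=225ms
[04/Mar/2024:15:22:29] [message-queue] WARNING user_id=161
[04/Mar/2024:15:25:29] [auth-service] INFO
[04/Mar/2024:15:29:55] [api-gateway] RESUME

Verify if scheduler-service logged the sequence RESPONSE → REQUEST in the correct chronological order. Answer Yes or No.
No

To verify sequence order:

1. Find all events in sequence RESPONSE → REQUEST for scheduler-service
2. Extract their timestamps
3. Check if timestamps are in ascending order
4. Result: No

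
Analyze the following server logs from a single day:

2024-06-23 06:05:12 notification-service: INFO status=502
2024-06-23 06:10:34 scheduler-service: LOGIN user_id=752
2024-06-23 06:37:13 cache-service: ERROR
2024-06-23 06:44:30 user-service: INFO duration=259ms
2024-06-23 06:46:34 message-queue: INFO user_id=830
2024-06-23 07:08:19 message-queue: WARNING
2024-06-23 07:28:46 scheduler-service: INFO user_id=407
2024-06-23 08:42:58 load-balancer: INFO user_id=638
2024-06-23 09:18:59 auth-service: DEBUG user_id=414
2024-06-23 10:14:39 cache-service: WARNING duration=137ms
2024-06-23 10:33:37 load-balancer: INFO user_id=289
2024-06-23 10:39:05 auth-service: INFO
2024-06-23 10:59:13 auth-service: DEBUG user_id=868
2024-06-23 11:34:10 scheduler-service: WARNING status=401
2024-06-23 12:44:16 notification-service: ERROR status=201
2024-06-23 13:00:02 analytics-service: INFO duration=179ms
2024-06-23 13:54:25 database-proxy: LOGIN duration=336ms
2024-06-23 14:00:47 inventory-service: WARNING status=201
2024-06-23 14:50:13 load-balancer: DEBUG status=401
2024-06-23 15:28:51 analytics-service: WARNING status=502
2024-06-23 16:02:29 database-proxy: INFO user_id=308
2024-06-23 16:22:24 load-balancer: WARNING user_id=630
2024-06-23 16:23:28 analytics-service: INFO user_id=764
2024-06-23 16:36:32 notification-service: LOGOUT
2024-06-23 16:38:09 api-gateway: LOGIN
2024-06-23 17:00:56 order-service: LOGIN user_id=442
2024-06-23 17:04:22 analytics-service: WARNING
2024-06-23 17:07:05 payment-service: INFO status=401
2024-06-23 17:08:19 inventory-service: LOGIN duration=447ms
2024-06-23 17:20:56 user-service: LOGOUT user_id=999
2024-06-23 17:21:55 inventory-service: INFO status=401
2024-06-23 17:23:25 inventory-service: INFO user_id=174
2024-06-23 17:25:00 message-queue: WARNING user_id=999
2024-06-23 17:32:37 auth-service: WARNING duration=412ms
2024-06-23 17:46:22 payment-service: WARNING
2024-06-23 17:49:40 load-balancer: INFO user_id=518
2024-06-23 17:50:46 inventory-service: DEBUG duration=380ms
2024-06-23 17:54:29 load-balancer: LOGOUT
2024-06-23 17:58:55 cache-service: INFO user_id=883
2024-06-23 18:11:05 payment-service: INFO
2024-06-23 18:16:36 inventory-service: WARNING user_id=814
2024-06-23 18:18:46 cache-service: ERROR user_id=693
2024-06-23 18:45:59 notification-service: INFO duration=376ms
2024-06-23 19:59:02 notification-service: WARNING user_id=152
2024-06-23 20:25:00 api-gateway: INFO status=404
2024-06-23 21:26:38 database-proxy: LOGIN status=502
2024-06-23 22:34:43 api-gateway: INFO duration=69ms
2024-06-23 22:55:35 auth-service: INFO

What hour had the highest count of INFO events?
17

To find the peak hour:

1. Group all INFO events by hour
2. Count events in each hour
3. Find hour with maximum count
4. Peak hour: 17 (with 5 events)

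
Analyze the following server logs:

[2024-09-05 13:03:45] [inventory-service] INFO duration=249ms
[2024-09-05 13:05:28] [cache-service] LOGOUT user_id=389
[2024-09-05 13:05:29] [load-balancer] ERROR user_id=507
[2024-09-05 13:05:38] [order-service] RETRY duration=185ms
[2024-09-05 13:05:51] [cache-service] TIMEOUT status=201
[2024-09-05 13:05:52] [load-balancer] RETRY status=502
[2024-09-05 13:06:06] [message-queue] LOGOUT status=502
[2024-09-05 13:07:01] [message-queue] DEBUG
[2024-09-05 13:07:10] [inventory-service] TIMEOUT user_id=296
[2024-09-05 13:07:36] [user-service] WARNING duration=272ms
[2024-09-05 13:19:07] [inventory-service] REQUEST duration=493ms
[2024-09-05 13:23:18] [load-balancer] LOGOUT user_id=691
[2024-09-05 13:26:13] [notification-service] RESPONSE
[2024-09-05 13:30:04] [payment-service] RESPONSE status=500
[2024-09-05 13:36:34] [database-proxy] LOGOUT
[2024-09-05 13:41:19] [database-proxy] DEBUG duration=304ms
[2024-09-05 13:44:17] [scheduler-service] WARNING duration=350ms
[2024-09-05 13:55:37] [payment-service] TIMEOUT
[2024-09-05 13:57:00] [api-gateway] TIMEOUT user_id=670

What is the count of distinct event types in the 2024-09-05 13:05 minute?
4

To count unique event types:

1. Filter events in the minute starting at 2024-09-05 13:05
2. Extract event types from matching entries
3. Count unique types: 4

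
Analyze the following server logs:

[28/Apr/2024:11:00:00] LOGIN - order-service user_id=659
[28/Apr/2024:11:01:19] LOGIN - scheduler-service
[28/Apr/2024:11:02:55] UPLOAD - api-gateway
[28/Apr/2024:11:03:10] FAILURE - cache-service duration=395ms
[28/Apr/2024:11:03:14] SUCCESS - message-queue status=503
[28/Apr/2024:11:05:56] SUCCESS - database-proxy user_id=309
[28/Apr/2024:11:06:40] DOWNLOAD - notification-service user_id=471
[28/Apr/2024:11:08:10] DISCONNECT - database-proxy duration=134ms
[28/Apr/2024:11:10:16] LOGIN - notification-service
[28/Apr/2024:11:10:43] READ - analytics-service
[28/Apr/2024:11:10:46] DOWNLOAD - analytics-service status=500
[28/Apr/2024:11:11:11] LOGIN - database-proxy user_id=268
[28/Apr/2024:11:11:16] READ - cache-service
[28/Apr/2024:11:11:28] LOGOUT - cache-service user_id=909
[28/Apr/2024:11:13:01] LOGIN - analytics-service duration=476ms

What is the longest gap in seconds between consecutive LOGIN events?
537

To find the longest gap:

1. Extract all LOGIN events in chronological order
2. Calculate time differences between consecutive events
3. Find the maximum difference
4. Longest gap: 537 seconds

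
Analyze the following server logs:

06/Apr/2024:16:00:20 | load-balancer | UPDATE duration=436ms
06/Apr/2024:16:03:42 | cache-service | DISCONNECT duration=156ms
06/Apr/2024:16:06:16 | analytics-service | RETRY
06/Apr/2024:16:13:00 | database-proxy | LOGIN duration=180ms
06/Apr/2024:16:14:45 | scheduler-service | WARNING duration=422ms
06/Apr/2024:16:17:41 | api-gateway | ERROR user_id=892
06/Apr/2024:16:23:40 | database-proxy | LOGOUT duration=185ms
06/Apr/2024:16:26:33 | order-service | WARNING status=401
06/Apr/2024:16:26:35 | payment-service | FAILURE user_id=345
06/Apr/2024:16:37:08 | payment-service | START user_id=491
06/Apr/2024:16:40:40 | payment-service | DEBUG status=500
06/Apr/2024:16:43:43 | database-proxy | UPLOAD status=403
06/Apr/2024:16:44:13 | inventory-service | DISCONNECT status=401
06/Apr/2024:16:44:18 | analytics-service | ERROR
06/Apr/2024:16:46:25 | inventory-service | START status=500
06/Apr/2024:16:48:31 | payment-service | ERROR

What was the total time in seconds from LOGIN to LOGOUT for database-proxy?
640

To calculate state duration:

1. Find LOGIN event for database-proxy: 06/Apr/2024:16:13:00
2. Find LOGOUT event for database-proxy: 06/Apr/2024:16:23:40
3. Calculate duration: 06/Apr/2024:16:23:40 - 06/Apr/2024:16:13:00 = 640 seconds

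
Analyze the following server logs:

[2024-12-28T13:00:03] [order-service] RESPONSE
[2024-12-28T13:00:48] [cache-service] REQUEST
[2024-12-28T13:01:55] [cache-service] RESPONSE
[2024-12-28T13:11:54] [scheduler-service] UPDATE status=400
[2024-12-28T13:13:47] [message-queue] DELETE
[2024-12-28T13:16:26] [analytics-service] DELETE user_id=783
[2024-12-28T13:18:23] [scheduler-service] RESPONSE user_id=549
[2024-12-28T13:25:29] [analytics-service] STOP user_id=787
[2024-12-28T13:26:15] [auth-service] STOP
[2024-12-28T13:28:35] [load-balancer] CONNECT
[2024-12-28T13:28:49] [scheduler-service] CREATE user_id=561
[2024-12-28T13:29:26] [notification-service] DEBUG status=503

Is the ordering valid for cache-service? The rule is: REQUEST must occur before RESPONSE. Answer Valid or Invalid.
Valid

To validate ordering:

1. Required order: REQUEST → RESPONSE
2. Rule: REQUEST must occur before RESPONSE
3. Check actual order of events for cache-service
4. Result: Valid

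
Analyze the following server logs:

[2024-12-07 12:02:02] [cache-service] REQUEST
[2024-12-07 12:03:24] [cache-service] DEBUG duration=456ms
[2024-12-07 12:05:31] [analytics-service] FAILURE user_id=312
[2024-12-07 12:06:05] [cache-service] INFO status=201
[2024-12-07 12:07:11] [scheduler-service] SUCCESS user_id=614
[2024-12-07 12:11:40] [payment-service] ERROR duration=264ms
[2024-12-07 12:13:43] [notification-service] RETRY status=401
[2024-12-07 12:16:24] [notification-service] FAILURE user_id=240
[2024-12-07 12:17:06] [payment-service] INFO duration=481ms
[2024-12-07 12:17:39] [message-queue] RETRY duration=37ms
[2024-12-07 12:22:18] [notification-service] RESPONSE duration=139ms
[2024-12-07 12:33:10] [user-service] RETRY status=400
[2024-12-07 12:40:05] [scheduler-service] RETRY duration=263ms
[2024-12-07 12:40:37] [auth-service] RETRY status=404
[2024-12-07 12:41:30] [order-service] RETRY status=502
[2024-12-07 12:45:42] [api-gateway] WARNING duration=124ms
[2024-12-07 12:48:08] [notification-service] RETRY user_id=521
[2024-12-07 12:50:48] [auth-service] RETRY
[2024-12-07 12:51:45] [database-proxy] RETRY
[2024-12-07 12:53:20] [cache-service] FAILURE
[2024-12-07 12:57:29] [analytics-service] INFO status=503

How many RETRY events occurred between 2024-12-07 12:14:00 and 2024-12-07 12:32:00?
1

To count events in the time window:

1. Window boundaries: 2024-12-07 12:14:00 to 2024-12-07 12:32:00
2. Filter for RETRY events within this window
3. Count matching events: 1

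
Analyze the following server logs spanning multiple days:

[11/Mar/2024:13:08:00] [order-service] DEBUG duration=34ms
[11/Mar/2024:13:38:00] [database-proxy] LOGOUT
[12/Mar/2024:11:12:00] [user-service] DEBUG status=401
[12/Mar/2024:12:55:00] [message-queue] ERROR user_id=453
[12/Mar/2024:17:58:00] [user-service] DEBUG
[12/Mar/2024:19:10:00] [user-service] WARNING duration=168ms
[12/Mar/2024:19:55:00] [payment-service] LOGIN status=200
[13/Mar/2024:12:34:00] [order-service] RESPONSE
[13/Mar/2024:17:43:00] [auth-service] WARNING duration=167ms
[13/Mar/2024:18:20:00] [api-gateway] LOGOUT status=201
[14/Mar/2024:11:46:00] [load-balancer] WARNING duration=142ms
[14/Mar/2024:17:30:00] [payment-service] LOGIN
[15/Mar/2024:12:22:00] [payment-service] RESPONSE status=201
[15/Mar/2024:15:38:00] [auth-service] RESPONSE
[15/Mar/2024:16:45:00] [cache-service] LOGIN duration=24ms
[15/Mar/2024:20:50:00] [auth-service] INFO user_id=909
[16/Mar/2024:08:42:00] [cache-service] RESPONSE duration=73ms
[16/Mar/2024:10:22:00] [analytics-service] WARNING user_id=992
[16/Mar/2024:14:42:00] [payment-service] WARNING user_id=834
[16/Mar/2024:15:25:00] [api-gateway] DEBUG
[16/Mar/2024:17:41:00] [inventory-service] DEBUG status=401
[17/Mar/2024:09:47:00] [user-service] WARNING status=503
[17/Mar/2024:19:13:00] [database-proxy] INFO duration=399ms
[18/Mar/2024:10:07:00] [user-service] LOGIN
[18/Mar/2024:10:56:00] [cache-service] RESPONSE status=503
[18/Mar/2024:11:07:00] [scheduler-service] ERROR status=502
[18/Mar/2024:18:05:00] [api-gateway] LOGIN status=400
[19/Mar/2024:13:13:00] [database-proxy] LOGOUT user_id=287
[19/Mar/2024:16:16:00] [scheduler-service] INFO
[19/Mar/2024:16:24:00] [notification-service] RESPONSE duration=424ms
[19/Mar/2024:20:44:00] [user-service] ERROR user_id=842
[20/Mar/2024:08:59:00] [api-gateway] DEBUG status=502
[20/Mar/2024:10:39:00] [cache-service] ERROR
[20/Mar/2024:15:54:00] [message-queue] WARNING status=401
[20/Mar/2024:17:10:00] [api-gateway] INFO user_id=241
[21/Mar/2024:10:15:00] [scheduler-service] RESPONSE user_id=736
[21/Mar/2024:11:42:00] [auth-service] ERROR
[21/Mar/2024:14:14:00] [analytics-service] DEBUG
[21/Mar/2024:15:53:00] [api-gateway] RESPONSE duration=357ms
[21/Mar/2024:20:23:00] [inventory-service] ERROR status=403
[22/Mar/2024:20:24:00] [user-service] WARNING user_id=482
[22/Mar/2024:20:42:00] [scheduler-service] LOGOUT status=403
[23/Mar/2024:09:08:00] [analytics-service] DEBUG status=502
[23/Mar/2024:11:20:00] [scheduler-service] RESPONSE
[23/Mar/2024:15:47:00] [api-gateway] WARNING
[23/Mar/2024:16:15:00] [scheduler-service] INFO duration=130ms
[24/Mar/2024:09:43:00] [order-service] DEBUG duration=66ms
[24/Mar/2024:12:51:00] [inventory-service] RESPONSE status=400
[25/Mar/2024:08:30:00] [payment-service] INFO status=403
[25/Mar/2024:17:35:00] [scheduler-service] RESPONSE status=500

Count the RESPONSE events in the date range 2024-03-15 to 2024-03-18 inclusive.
4

To filter by date range:

1. Date range: 2024-03-15 through 2024-03-18, both dates inclusive
2. Filter for RESPONSE events whose date falls in this range
3. Count matching events: 4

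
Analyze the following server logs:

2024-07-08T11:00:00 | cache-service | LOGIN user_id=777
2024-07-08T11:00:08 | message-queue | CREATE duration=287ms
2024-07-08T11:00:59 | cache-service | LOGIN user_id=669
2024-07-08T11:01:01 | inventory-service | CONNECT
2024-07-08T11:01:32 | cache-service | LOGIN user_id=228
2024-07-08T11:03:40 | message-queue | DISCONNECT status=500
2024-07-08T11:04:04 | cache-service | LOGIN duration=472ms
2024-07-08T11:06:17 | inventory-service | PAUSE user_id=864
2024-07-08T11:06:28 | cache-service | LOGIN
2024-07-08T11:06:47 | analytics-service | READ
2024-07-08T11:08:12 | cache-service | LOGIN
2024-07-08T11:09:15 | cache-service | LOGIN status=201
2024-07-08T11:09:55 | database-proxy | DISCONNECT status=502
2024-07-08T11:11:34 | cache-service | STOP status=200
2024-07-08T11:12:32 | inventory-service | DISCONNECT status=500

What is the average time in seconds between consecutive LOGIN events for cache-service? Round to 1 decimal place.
92.5

To calculate average interval:

1. Find all LOGIN events for cache-service in order
2. Calculate time gaps between consecutive events
3. Compute mean of gaps: 555 / 6 = 92.5 seconds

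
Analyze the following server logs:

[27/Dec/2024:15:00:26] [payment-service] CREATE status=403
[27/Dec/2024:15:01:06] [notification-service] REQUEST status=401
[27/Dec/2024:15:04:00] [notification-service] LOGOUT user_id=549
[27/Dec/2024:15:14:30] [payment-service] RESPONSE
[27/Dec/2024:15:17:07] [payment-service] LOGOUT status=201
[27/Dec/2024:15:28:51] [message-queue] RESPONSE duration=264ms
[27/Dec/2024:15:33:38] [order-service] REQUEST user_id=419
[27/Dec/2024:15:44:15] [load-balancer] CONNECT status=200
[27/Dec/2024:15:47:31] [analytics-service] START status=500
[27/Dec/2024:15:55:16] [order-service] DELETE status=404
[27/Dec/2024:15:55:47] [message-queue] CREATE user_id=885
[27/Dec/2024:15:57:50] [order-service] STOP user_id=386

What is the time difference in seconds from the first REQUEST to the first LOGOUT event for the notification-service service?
174

To find the time between events:

1. Locate the first REQUEST event for notification-service: 27/Dec/2024:15:01:06
2. Locate the first LOGOUT event for notification-service: 27/Dec/2024:15:04:00
3. Calculate the difference: 27/Dec/2024:15:04:00 - 27/Dec/2024:15:01:06 = 174 seconds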